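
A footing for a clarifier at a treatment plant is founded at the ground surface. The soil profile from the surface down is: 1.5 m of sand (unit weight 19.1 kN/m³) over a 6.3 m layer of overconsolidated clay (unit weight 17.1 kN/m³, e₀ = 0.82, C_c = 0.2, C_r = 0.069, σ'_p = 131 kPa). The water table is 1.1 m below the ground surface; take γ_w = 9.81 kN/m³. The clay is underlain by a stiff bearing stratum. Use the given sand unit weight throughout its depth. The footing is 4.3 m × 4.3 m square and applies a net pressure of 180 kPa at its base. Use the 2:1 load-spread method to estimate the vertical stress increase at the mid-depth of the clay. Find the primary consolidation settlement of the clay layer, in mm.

Mid-depth of clay below the ground surface: z = 1.5 + 6.3/2 = 4.65 m.
Total vertical stress at mid-clay: σ_v = 19.1×1.5 + 17.1×3.15 = 82.515 kPa.
Pore pressure: u = 9.81×(4.65 − 1.1) = 34.825 kPa.
Initial effective stress: σ'_0 = σ_v − u = 82.515 − 34.825 = 47.69 kPa.
Stress increase at mid-clay by the 2:1 spreading method:
Δσ = qBL/((B+z)(L+z)) = 180×4.3×4.3/((4.3+4.65)(4.3+4.65)) = 41.549 kPa
Final effective stress: σ'_f = 47.69 + 41.549 = 89.239 kPa.
σ'_f = 89.239 ≤ σ'_p = 131 kPa, so the clay remains overconsolidated and only the recompression index applies:
S_c = C_r·H/(1+e₀)·log₁₀(σ'_f/σ'_0) = 0.069×6.3/1.82×log₁₀(89.239/47.69)
    = 0.23884 × 0.27213 = 0.065 m

S_c ≈ 65 mm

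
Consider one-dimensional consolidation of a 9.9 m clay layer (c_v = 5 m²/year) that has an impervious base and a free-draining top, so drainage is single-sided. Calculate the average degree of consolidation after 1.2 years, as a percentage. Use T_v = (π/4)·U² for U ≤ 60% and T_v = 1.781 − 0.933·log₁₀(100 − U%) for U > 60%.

Drainage path length: H_d = H = 9.9 m (single drainage).
T_v = c_v·t/H_d² = 5×1.2/9.9² = 0.061218.
T_v = 0.061218 corresponds to the U ≤ 60% branch:
U = √(4T_v/π) = 0.2792

U ≈ 27.9 %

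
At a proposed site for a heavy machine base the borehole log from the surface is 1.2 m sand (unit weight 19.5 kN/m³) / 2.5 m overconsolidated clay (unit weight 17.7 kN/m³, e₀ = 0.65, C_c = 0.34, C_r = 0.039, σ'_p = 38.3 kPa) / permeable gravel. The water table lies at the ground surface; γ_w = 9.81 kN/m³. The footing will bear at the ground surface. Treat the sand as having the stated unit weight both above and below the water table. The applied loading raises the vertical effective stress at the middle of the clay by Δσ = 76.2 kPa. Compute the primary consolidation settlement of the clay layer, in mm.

S_c ≈ 224 mm

Mid-depth of clay below the ground surface: z = 1.2 + 2.5/2 = 2.45 m.
Total vertical stress at mid-clay: σ_v = 19.5×1.2 + 17.7×1.25 = 45.525 kPa.
Pore pressure: u = 9.81×(2.45 − 0) = 24.035 kPa.
Initial effective stress: σ'_0 = σ_v − u = 45.525 − 24.035 = 21.49 kPa.
Final effective stress: σ'_f = 21.49 + 76.2 = 97.69 kPa.
σ'_f = 97.69 > σ'_p = 38.3 kPa, so the stress path crosses the preconsolidation pressure — recompression up to σ'_p, then virgin compression beyond:
S_c = H/(1+e₀)·[C_r·log₁₀(σ'_p/σ'_0) + C_c·log₁₀(σ'_f/σ'_p)]
    = 2.5/1.65 × [0.039×log₁₀(38.3/21.49) + 0.34×log₁₀(97.69/38.3)]
    = 1.5152 × [0.0097875 + 0.13826] = 0.2243 m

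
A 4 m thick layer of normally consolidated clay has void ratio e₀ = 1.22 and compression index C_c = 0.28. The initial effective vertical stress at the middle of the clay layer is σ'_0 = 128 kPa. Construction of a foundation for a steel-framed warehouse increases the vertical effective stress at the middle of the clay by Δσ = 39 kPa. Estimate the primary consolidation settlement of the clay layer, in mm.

Final effective stress: σ'_f = σ'_0 + Δσ = 128 + 39 = 167 kPa.
Normally consolidated clay, so the full stress increment lies on the virgin compression line:
S_c = C_c·H/(1+e₀)·log₁₀(σ'_f/σ'_0) = 0.28×4/(1+1.22)×log₁₀(167/128)
    = 0.5045 × 0.11551 = 0.05827 m

S_c ≈ 58.3 mm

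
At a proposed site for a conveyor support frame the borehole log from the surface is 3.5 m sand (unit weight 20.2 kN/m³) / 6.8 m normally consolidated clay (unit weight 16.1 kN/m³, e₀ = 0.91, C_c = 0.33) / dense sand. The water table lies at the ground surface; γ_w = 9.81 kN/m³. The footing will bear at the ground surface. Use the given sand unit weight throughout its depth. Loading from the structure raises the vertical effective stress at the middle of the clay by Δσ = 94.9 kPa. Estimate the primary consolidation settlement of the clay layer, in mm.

S_c ≈ 496 mm

Mid-depth of clay below the ground surface: z = 3.5 + 6.8/2 = 6.9 m.
Total vertical stress at mid-clay: σ_v = 20.2×3.5 + 16.1×3.4 = 125.44 kPa.
Pore pressure: u = 9.81×(6.9 − 0) = 67.689 kPa.
Initial effective stress: σ'_0 = σ_v − u = 125.44 − 67.689 = 57.751 kPa.
Final effective stress: σ'_f = σ'_0 + Δσ = 57.751 + 94.9 = 152.65 kPa.
Normally consolidated clay, so the full stress increment lies on the virgin compression line:
S_c = C_c·H/(1+e₀)·log₁₀(σ'_f/σ'_0) = 0.33×6.8/(1+0.91)×log₁₀(152.65/57.751)
    = 1.1749 × 0.42214 = 0.496 m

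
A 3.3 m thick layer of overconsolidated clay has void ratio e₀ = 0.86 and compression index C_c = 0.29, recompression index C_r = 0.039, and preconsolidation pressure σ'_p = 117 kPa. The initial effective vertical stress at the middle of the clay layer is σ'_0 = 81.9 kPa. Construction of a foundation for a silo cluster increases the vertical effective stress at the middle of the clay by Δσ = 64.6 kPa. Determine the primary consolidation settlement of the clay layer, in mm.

Final effective stress: σ'_f = 81.9 + 64.6 = 146.5 kPa.
σ'_f = 146.5 > σ'_p = 117 kPa, so the stress path crosses the preconsolidation pressure — recompression up to σ'_p, then virgin compression beyond:
S_c = H/(1+e₀)·[C_r·log₁₀(σ'_p/σ'_0) + C_c·log₁₀(σ'_f/σ'_p)]
    = 3.3/1.86 × [0.039×log₁₀(117/81.9) + 0.29×log₁₀(146.5/117)]
    = 1.7742 × [0.0060412 + 0.028319] = 0.06096 m

S_c ≈ 61 mm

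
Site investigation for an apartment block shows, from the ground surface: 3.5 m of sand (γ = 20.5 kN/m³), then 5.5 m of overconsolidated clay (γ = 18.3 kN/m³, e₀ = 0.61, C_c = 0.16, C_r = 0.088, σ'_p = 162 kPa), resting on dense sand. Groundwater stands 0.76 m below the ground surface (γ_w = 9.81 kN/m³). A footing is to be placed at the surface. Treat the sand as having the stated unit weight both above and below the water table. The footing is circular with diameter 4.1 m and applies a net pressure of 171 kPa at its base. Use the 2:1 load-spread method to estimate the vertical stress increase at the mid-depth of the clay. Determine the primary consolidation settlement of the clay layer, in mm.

S_c ≈ 43.3 mm

Mid-depth of clay below the ground surface: z = 3.5 + 5.5/2 = 6.25 m.
Total vertical stress at mid-clay: σ_v = 20.5×3.5 + 18.3×2.75 = 122.08 kPa.
Pore pressure: u = 9.81×(6.25 − 0.76) = 53.857 kPa.
Initial effective stress: σ'_0 = σ_v − u = 122.08 − 53.857 = 68.223 kPa.
Stress increase at mid-clay by the 2:1 spreading method:
Δσ ≈ qD²/(D+z)² = 171×4.1²/(4.1+6.25)² = 26.834 kPa
Final effective stress: σ'_f = 68.223 + 26.834 = 95.057 kPa.
σ'_f = 95.057 ≤ σ'_p = 162 kPa, so the clay remains overconsolidated and only the recompression index applies:
S_c = C_r·H/(1+e₀)·log₁₀(σ'_f/σ'_0) = 0.088×5.5/1.61×log₁₀(95.057/68.223)
    = 0.30062 × 0.14405 = 0.0433 m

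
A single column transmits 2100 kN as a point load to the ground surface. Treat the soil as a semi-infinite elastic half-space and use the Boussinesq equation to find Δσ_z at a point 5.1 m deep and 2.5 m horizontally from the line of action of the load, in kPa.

Δσ_z ≈ 22.5 kPa

Boussinesq vertical stress below a point load on an elastic half-space:
Δσ_z = 3P/(2πz²) · [1 + (r/z)²]^(−5/2)
r/z = 2.5/5.1 = 0.4902; [1+(r/z)²]^(−5/2) = 0.5837.
Δσ_z = 3×2100/(2π×5.1²) × 0.5837 = 38.55 × 0.5837 = 22.5 kPa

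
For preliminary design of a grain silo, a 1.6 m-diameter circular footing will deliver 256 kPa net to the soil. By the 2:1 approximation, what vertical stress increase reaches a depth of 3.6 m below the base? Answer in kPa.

By the 2:1 method the load spreads at 1 horizontal : 2 vertical, so at depth z the loaded area has grown by z in each plan dimension:
Δσ ≈ qD²/(D+z)² = 256×1.6²/(1.6+3.6)² = 24.237 kPa

Δσ_z ≈ 24.2 kPa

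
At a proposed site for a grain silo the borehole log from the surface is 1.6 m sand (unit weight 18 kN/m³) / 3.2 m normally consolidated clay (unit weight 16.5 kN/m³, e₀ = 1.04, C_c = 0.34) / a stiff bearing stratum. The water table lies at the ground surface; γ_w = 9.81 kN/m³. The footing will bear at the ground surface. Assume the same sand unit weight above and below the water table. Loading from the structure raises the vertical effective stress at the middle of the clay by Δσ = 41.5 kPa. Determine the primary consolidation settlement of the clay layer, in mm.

Mid-depth of clay below the ground surface: z = 1.6 + 3.2/2 = 3.2 m.
Total vertical stress at mid-clay: σ_v = 18×1.6 + 16.5×1.6 = 55.2 kPa.
Pore pressure: u = 9.81×(3.2 − 0) = 31.392 kPa.
Initial effective stress: σ'_0 = σ_v − u = 55.2 − 31.392 = 23.808 kPa.
Final effective stress: σ'_f = σ'_0 + Δσ = 23.808 + 41.5 = 65.308 kPa.
Normally consolidated clay, so the full stress increment lies on the virgin compression line:
S_c = C_c·H/(1+e₀)·log₁₀(σ'_f/σ'_0) = 0.34×3.2/(1+1.04)×log₁₀(65.308/23.808)
    = 0.53333 × 0.43824 = 0.2337 m

S_c ≈ 234 mm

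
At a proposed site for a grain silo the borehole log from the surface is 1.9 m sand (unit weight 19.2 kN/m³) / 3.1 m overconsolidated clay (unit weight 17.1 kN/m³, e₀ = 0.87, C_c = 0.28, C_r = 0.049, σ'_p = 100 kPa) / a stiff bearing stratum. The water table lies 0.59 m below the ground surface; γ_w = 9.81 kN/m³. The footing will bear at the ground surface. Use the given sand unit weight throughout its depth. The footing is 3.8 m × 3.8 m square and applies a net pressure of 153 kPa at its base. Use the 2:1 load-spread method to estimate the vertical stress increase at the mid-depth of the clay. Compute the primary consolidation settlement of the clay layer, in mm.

Mid-depth of clay below the ground surface: z = 1.9 + 3.1/2 = 3.45 m.
Total vertical stress at mid-clay: σ_v = 19.2×1.9 + 17.1×1.55 = 62.985 kPa.
Pore pressure: u = 9.81×(3.45 − 0.59) = 28.057 kPa.
Initial effective stress: σ'_0 = σ_v − u = 62.985 − 28.057 = 34.928 kPa.
Stress increase at mid-clay by the 2:1 spreading method:
Δσ = qBL/((B+z)(L+z)) = 153×3.8×3.8/((3.8+3.45)(3.8+3.45)) = 42.032 kPa
Final effective stress: σ'_f = 34.928 + 42.032 = 76.96 kPa.
σ'_f = 76.96 ≤ σ'_p = 100 kPa, so the clay remains overconsolidated and only the recompression index applies:
S_c = C_r·H/(1+e₀)·log₁₀(σ'_f/σ'_0) = 0.049×3.1/1.87×log₁₀(76.96/34.928)
    = 0.081232 × 0.34309 = 0.02787 m

S_c ≈ 27.9 mm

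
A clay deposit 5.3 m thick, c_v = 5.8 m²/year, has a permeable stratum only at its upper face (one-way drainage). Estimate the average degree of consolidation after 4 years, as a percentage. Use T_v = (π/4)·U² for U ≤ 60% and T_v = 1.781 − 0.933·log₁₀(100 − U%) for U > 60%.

U ≈ 89.4 %

Drainage path length: H_d = H = 5.3 m (single drainage).
T_v = c_v·t/H_d² = 5.8×4/5.3² = 0.82592.
T_v = 0.82592 corresponds to the U > 60% branch:
U = 1 − 10^((1.781 − T_v)/0.933)/100 = 0.8944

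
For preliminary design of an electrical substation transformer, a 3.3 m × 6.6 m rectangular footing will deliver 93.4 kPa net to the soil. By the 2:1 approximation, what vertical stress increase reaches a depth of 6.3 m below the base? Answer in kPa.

Δσ_z ≈ 16.4 kPa

By the 2:1 method the load spreads at 1 horizontal : 2 vertical, so at depth z the loaded area has grown by z in each plan dimension:
Δσ = qBL/((B+z)(L+z)) = 93.4×3.3×6.6/((3.3+6.3)(6.6+6.3)) = 16.426 kPa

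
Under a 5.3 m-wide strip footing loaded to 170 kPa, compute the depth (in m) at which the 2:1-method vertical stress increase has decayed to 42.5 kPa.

2:1 spreading — at depth z the loaded area has grown by z in each plan dimension:
qB/(B+z) = Δσ_z ⇒ z = qB/Δσ_z − B = 170×5.3/42.5 − 5.3 = 15.9 m

z ≈ 15.9 m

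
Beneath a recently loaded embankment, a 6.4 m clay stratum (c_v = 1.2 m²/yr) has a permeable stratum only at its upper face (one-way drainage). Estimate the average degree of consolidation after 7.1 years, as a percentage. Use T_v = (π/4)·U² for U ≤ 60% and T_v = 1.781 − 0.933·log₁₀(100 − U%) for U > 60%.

Drainage path length: H_d = H = 6.4 m (single drainage).
T_v = c_v·t/H_d² = 1.2×7.1/6.4² = 0.20801.
T_v = 0.20801 corresponds to the U ≤ 60% branch:
U = √(4T_v/π) = 0.5146

U ≈ 51.5 %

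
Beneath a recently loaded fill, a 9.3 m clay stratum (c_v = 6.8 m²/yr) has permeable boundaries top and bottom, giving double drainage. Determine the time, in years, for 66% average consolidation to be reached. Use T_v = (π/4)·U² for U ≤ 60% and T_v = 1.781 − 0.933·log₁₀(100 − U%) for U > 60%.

Drainage path length: H_d = H/2 = 4.65 m (double drainage).
U > 60%: T_v = 1.781 − 0.933·log₁₀(100 − 66) = 0.35213.
t = T_v·H_d²/c_v = 0.35213×4.65²/6.8 = 1.12 years.

t ≈ 1.12 years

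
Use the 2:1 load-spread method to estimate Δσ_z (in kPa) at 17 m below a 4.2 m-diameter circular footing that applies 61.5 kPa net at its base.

By the 2:1 method the load spreads at 1 horizontal : 2 vertical, so at depth z the loaded area has grown by z in each plan dimension:
Δσ ≈ qD²/(D+z)² = 61.5×4.2²/(4.2+17)² = 2.4138 kPa

Δσ_z ≈ 2.41 kPa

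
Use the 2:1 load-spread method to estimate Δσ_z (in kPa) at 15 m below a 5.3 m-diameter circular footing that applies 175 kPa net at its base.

Δσ_z ≈ 11.9 kPa

By the 2:1 method the load spreads at 1 horizontal : 2 vertical, so at depth z the loaded area has grown by z in each plan dimension:
Δσ ≈ qD²/(D+z)² = 175×5.3²/(5.3+15)² = 11.929 kPa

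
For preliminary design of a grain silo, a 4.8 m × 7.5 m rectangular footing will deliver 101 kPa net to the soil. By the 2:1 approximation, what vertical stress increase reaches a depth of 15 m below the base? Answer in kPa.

By the 2:1 method the load spreads at 1 horizontal : 2 vertical, so at depth z the loaded area has grown by z in each plan dimension:
Δσ = qBL/((B+z)(L+z)) = 101×4.8×7.5/((4.8+15)(7.5+15)) = 8.1616 kPa

Δσ_z ≈ 8.16 kPa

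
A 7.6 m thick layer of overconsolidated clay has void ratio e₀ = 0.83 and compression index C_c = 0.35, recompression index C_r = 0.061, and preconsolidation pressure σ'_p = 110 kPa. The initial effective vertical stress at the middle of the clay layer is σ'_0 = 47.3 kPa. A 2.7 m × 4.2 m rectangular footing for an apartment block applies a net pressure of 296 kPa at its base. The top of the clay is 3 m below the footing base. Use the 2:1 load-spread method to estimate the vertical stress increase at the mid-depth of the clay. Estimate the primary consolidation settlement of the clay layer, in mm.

S_c ≈ 57 mm

Mid-depth of clay below the footing base: z = 3 + 7.6/2 = 6.8 m.
Stress increase at mid-clay by the 2:1 spreading method:
Δσ = qBL/((B+z)(L+z)) = 296×2.7×4.2/((2.7+6.8)(4.2+6.8)) = 32.121 kPa
Final effective stress: σ'_f = 47.3 + 32.121 = 79.421 kPa.
σ'_f = 79.421 ≤ σ'_p = 110 kPa, so the clay remains overconsolidated and only the recompression index applies:
S_c = C_r·H/(1+e₀)·log₁₀(σ'_f/σ'_0) = 0.061×7.6/1.83×log₁₀(79.421/47.3)
    = 0.25333 × 0.22507 = 0.05702 m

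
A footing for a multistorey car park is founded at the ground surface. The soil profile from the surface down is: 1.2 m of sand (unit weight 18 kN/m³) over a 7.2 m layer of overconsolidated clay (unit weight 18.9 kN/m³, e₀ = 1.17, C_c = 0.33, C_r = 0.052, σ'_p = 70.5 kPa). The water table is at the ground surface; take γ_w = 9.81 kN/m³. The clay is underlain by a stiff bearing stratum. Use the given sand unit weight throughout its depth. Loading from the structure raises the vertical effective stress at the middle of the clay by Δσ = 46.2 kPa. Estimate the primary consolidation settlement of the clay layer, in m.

Mid-depth of clay below the ground surface: z = 1.2 + 7.2/2 = 4.8 m.
Total vertical stress at mid-clay: σ_v = 18×1.2 + 18.9×3.6 = 89.64 kPa.
Pore pressure: u = 9.81×(4.8 − 0) = 47.088 kPa.
Initial effective stress: σ'_0 = σ_v − u = 89.64 − 47.088 = 42.552 kPa.
Final effective stress: σ'_f = 42.552 + 46.2 = 88.752 kPa.
σ'_f = 88.752 > σ'_p = 70.5 kPa, so the stress path crosses the preconsolidation pressure — recompression up to σ'_p, then virgin compression beyond:
S_c = H/(1+e₀)·[C_r·log₁₀(σ'_p/σ'_0) + C_c·log₁₀(σ'_f/σ'_p)]
    = 7.2/2.17 × [0.052×log₁₀(70.5/42.552) + 0.33×log₁₀(88.752/70.5)]
    = 3.318 × [0.011402 + 0.032996] = 0.1473 m

S_c ≈ 0.147 m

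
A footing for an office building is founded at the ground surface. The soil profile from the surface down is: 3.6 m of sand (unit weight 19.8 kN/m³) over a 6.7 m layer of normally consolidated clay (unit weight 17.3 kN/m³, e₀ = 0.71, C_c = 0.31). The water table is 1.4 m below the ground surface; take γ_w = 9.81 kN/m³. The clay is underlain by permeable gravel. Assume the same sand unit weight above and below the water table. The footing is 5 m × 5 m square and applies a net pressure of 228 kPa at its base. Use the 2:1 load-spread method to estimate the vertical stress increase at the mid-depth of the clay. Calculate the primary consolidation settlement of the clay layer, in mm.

S_c ≈ 226 mm

Mid-depth of clay below the ground surface: z = 3.6 + 6.7/2 = 6.95 m.
Total vertical stress at mid-clay: σ_v = 19.8×3.6 + 17.3×3.35 = 129.24 kPa.
Pore pressure: u = 9.81×(6.95 − 1.4) = 54.446 kPa.
Initial effective stress: σ'_0 = σ_v − u = 129.24 − 54.446 = 74.794 kPa.
Stress increase at mid-clay by the 2:1 spreading method:
Δσ = qBL/((B+z)(L+z)) = 228×5×5/((5+6.95)(5+6.95)) = 39.915 kPa
Final effective stress: σ'_f = σ'_0 + Δσ = 74.794 + 39.915 = 114.71 kPa.
Normally consolidated clay, so the full stress increment lies on the virgin compression line:
S_c = C_c·H/(1+e₀)·log₁₀(σ'_f/σ'_0) = 0.31×6.7/(1+0.71)×log₁₀(114.71/74.794)
    = 1.2146 × 0.18573 = 0.2256 m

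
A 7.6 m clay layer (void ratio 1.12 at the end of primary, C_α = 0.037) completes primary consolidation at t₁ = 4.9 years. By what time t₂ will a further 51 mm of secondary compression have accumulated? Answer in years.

t₂ ≈ 11.9 years

S_s = C_α·H/(1+e_p)·log₁₀(t₂/t₁) ⇒ log₁₀(t₂/t₁) = S_s·(1+e_p)/(C_α·H).
log₁₀(t₂/t₁) = 0.051 × (1+1.12) / (0.037×7.6) = 0.3845
t₂ = t₁ × 10^0.3845 = 4.9 × 2.424 = 11.88 years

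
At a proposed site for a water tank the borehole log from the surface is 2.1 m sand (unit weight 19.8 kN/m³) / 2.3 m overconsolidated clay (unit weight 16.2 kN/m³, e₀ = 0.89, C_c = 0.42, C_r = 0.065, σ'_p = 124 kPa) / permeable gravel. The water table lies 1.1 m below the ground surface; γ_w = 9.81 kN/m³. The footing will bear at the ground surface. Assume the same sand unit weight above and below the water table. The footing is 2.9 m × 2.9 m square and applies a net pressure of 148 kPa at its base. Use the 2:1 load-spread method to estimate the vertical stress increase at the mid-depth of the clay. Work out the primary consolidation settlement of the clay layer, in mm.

S_c ≈ 21 mm

Mid-depth of clay below the ground surface: z = 2.1 + 2.3/2 = 3.25 m.
Total vertical stress at mid-clay: σ_v = 19.8×2.1 + 16.2×1.15 = 60.21 kPa.
Pore pressure: u = 9.81×(3.25 − 1.1) = 21.091 kPa.
Initial effective stress: σ'_0 = σ_v − u = 60.21 − 21.091 = 39.119 kPa.
Stress increase at mid-clay by the 2:1 spreading method:
Δσ = qBL/((B+z)(L+z)) = 148×2.9×2.9/((2.9+3.25)(2.9+3.25)) = 32.908 kPa
Final effective stress: σ'_f = 39.119 + 32.908 = 72.027 kPa.
σ'_f = 72.027 ≤ σ'_p = 124 kPa, so the clay remains overconsolidated and only the recompression index applies:
S_c = C_r·H/(1+e₀)·log₁₀(σ'_f/σ'_0) = 0.065×2.3/1.89×log₁₀(72.027/39.119)
    = 0.079099 × 0.26511 = 0.02097 m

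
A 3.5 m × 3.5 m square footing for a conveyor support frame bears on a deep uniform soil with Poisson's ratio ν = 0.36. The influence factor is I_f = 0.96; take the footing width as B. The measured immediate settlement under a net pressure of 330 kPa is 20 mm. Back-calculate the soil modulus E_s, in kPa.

S_e = q·B·(1−ν²)/E_s · I_f  ⇒  E_s = q·B·(1−ν²)·I_f / S_e.
E_s = 330 × 3.5 × 0.8704 × 0.96 / 0.02 = 48250 kPa

E_s ≈ 48300 kPa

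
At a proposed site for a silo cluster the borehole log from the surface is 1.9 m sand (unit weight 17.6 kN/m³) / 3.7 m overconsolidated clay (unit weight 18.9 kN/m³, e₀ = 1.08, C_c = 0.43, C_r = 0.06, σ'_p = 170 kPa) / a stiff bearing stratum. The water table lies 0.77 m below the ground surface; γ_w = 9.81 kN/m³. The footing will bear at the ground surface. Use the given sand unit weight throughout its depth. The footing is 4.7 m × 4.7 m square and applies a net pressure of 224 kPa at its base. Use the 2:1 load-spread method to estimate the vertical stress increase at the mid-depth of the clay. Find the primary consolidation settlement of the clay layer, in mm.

S_c ≈ 47.2 mm

Mid-depth of clay below the ground surface: z = 1.9 + 3.7/2 = 3.75 m.
Total vertical stress at mid-clay: σ_v = 17.6×1.9 + 18.9×1.85 = 68.405 kPa.
Pore pressure: u = 9.81×(3.75 − 0.77) = 29.234 kPa.
Initial effective stress: σ'_0 = σ_v − u = 68.405 − 29.234 = 39.171 kPa.
Stress increase at mid-clay by the 2:1 spreading method:
Δσ = qBL/((B+z)(L+z)) = 224×4.7×4.7/((4.7+3.75)(4.7+3.75)) = 69.3 kPa
Final effective stress: σ'_f = 39.171 + 69.3 = 108.47 kPa.
σ'_f = 108.47 ≤ σ'_p = 170 kPa, so the clay remains overconsolidated and only the recompression index applies:
S_c = C_r·H/(1+e₀)·log₁₀(σ'_f/σ'_0) = 0.06×3.7/2.08×log₁₀(108.47/39.171)
    = 0.10673 × 0.44234 = 0.04721 m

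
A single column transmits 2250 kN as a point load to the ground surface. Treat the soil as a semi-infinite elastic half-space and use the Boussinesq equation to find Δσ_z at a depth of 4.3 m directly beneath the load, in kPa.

Δσ_z ≈ 58.1 kPa

Boussinesq vertical stress below a point load on an elastic half-space:
Δσ_z = 3P/(2πz²) · [1 + (r/z)²]^(−5/2)
r/z = 0/4.3 = 0; [1+(r/z)²]^(−5/2) = 1.
Δσ_z = 3×2250/(2π×4.3²) × 1 = 58.101 × 1 = 58.1 kPa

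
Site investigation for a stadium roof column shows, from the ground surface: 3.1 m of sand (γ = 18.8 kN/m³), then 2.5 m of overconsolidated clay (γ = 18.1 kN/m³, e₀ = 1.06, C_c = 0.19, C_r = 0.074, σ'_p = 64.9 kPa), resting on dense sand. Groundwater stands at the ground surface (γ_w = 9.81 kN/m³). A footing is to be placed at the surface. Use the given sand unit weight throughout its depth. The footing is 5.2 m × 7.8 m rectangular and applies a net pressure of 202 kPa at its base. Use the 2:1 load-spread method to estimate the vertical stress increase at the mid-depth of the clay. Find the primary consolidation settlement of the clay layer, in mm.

S_c ≈ 72.4 mm

Mid-depth of clay below the ground surface: z = 3.1 + 2.5/2 = 4.35 m.
Total vertical stress at mid-clay: σ_v = 18.8×3.1 + 18.1×1.25 = 80.905 kPa.
Pore pressure: u = 9.81×(4.35 − 0) = 42.673 kPa.
Initial effective stress: σ'_0 = σ_v − u = 80.905 − 42.673 = 38.232 kPa.
Stress increase at mid-clay by the 2:1 spreading method:
Δσ = qBL/((B+z)(L+z)) = 202×5.2×7.8/((5.2+4.35)(7.8+4.35)) = 70.611 kPa
Final effective stress: σ'_f = 38.232 + 70.611 = 108.84 kPa.
σ'_f = 108.84 > σ'_p = 64.9 kPa, so the stress path crosses the preconsolidation pressure — recompression up to σ'_p, then virgin compression beyond:
S_c = H/(1+e₀)·[C_r·log₁₀(σ'_p/σ'_0) + C_c·log₁₀(σ'_f/σ'_p)]
    = 2.5/2.06 × [0.074×log₁₀(64.9/38.232) + 0.19×log₁₀(108.84/64.9)]
    = 1.2136 × [0.017007 + 0.042663] = 0.07242 m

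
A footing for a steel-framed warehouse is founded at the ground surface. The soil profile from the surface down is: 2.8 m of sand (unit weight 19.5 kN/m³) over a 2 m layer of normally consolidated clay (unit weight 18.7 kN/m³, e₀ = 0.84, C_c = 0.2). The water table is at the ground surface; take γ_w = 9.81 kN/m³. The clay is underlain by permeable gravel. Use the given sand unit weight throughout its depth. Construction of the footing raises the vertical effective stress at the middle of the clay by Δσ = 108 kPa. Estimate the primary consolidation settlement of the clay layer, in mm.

Mid-depth of clay below the ground surface: z = 2.8 + 2/2 = 3.8 m.
Total vertical stress at mid-clay: σ_v = 19.5×2.8 + 18.7×1 = 73.3 kPa.
Pore pressure: u = 9.81×(3.8 − 0) = 37.278 kPa.
Initial effective stress: σ'_0 = σ_v − u = 73.3 − 37.278 = 36.022 kPa.
Final effective stress: σ'_f = σ'_0 + Δσ = 36.022 + 108 = 144.02 kPa.
Normally consolidated clay, so the full stress increment lies on the virgin compression line:
S_c = C_c·H/(1+e₀)·log₁₀(σ'_f/σ'_0) = 0.2×2/(1+0.84)×log₁₀(144.02/36.022)
    = 0.21739 × 0.60185 = 0.1308 m

S_c ≈ 131 mm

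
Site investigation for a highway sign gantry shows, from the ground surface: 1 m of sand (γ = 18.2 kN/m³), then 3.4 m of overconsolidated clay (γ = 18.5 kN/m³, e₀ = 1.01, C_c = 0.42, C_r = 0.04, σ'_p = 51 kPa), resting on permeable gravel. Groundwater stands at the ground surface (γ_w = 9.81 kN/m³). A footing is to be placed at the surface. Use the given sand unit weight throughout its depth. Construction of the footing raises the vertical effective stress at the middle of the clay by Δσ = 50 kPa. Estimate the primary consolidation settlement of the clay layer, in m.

Mid-depth of clay below the ground surface: z = 1 + 3.4/2 = 2.7 m.
Total vertical stress at mid-clay: σ_v = 18.2×1 + 18.5×1.7 = 49.65 kPa.
Pore pressure: u = 9.81×(2.7 − 0) = 26.487 kPa.
Initial effective stress: σ'_0 = σ_v − u = 49.65 − 26.487 = 23.163 kPa.
Final effective stress: σ'_f = 23.163 + 50 = 73.163 kPa.
σ'_f = 73.163 > σ'_p = 51 kPa, so the stress path crosses the preconsolidation pressure — recompression up to σ'_p, then virgin compression beyond:
S_c = H/(1+e₀)·[C_r·log₁₀(σ'_p/σ'_0) + C_c·log₁₀(σ'_f/σ'_p)]
    = 3.4/2.01 × [0.04×log₁₀(51/23.163) + 0.42×log₁₀(73.163/51)]
    = 1.6915 × [0.013711 + 0.065823] = 0.1345 m

S_c ≈ 0.135 m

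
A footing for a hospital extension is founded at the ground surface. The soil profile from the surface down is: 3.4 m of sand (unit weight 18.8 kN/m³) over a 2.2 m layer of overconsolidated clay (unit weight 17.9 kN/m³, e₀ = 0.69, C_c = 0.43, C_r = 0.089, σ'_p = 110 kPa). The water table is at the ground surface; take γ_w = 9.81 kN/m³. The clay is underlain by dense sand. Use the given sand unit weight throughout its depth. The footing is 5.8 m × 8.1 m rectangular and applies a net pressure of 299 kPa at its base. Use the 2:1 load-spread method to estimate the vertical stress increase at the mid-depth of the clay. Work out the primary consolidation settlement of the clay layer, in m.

S_c ≈ 0.123 m

Mid-depth of clay below the ground surface: z = 3.4 + 2.2/2 = 4.5 m.
Total vertical stress at mid-clay: σ_v = 18.8×3.4 + 17.9×1.1 = 83.61 kPa.
Pore pressure: u = 9.81×(4.5 − 0) = 44.145 kPa.
Initial effective stress: σ'_0 = σ_v − u = 83.61 − 44.145 = 39.465 kPa.
Stress increase at mid-clay by the 2:1 spreading method:
Δσ = qBL/((B+z)(L+z)) = 299×5.8×8.1/((5.8+4.5)(8.1+4.5)) = 108.24 kPa
Final effective stress: σ'_f = 39.465 + 108.24 = 147.7 kPa.
σ'_f = 147.7 > σ'_p = 110 kPa, so the stress path crosses the preconsolidation pressure — recompression up to σ'_p, then virgin compression beyond:
S_c = H/(1+e₀)·[C_r·log₁₀(σ'_p/σ'_0) + C_c·log₁₀(σ'_f/σ'_p)]
    = 2.2/1.69 × [0.089×log₁₀(110/39.465) + 0.43×log₁₀(147.7/110)]
    = 1.3018 × [0.039621 + 0.055035] = 0.1232 m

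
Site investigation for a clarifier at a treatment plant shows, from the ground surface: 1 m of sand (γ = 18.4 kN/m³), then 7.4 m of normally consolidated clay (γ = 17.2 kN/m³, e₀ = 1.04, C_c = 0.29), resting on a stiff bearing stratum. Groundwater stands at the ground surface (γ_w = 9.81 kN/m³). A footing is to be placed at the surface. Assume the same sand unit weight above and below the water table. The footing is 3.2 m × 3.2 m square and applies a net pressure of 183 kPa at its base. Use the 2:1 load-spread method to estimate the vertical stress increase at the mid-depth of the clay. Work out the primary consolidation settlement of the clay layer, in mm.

S_c ≈ 277 mm

Mid-depth of clay below the ground surface: z = 1 + 7.4/2 = 4.7 m.
Total vertical stress at mid-clay: σ_v = 18.4×1 + 17.2×3.7 = 82.04 kPa.
Pore pressure: u = 9.81×(4.7 − 0) = 46.107 kPa.
Initial effective stress: σ'_0 = σ_v − u = 82.04 − 46.107 = 35.933 kPa.
Stress increase at mid-clay by the 2:1 spreading method:
Δσ = qBL/((B+z)(L+z)) = 183×3.2×3.2/((3.2+4.7)(3.2+4.7)) = 30.026 kPa
Final effective stress: σ'_f = σ'_0 + Δσ = 35.933 + 30.026 = 65.959 kPa.
Normally consolidated clay, so the full stress increment lies on the virgin compression line:
S_c = C_c·H/(1+e₀)·log₁₀(σ'_f/σ'_0) = 0.29×7.4/(1+1.04)×log₁₀(65.959/35.933)
    = 1.052 × 0.26378 = 0.2775 m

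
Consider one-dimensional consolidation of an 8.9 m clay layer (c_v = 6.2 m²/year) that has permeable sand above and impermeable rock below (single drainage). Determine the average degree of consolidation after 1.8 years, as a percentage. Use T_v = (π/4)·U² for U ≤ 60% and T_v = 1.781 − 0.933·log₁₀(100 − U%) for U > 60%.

Drainage path length: H_d = H = 8.9 m (single drainage).
T_v = c_v·t/H_d² = 6.2×1.8/8.9² = 0.14089.
T_v = 0.14089 corresponds to the U ≤ 60% branch:
U = √(4T_v/π) = 0.4235

U ≈ 42.4 %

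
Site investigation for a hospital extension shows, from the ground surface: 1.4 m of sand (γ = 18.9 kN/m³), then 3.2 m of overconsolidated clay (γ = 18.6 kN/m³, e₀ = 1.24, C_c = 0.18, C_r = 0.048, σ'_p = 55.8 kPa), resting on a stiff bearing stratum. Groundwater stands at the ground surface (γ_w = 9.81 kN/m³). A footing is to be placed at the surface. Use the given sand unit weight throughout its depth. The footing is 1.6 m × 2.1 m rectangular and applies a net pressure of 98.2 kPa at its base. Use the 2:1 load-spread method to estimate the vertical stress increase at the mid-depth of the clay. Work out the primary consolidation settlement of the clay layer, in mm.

S_c ≈ 12.6 mm

Mid-depth of clay below the ground surface: z = 1.4 + 3.2/2 = 3 m.
Total vertical stress at mid-clay: σ_v = 18.9×1.4 + 18.6×1.6 = 56.22 kPa.
Pore pressure: u = 9.81×(3 − 0) = 29.43 kPa.
Initial effective stress: σ'_0 = σ_v − u = 56.22 − 29.43 = 26.79 kPa.
Stress increase at mid-clay by the 2:1 spreading method:
Δσ = qBL/((B+z)(L+z)) = 98.2×1.6×2.1/((1.6+3)(2.1+3)) = 14.064 kPa
Final effective stress: σ'_f = 26.79 + 14.064 = 40.854 kPa.
σ'_f = 40.854 ≤ σ'_p = 55.8 kPa, so the clay remains overconsolidated and only the recompression index applies:
S_c = C_r·H/(1+e₀)·log₁₀(σ'_f/σ'_0) = 0.048×3.2/2.24×log₁₀(40.854/26.79)
    = 0.068573 × 0.18326 = 0.01257 m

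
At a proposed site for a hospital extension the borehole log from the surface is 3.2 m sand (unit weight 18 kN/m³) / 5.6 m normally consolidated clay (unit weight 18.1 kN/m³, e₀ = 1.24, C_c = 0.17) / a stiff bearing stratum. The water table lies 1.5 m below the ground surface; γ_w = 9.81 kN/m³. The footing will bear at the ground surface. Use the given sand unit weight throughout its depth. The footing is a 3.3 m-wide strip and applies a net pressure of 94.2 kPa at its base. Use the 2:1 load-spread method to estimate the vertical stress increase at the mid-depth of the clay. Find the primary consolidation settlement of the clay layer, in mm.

Mid-depth of clay below the ground surface: z = 3.2 + 5.6/2 = 6 m.
Total vertical stress at mid-clay: σ_v = 18×3.2 + 18.1×2.8 = 108.28 kPa.
Pore pressure: u = 9.81×(6 − 1.5) = 44.145 kPa.
Initial effective stress: σ'_0 = σ_v − u = 108.28 − 44.145 = 64.135 kPa.
Stress increase at mid-clay by the 2:1 spreading method:
Δσ = qB/(B+z) = 94.2×3.3/(3.3+6) = 33.426 kPa
Final effective stress: σ'_f = σ'_0 + Δσ = 64.135 + 33.426 = 97.561 kPa.
Normally consolidated clay, so the full stress increment lies on the virgin compression line:
S_c = C_c·H/(1+e₀)·log₁₀(σ'_f/σ'_0) = 0.17×5.6/(1+1.24)×log₁₀(97.561/64.135)
    = 0.425 × 0.18218 = 0.07743 m

S_c ≈ 77.4 mm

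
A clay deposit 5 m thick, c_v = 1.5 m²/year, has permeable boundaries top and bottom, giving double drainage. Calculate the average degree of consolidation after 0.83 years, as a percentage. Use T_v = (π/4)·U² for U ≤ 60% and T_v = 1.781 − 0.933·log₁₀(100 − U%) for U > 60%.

Drainage path length: H_d = H/2 = 2.5 m (double drainage).
T_v = c_v·t/H_d² = 1.5×0.83/2.5² = 0.1992.
T_v = 0.1992 corresponds to the U ≤ 60% branch:
U = √(4T_v/π) = 0.5036

U ≈ 50.4 %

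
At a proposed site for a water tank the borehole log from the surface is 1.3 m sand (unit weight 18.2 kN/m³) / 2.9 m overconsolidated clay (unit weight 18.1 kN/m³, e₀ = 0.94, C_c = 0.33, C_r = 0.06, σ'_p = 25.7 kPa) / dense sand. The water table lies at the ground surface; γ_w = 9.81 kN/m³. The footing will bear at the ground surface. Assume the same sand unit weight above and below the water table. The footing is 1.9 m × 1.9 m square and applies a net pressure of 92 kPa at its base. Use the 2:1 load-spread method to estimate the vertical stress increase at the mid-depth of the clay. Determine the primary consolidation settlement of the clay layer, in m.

S_c ≈ 0.0898 m

Mid-depth of clay below the ground surface: z = 1.3 + 2.9/2 = 2.75 m.
Total vertical stress at mid-clay: σ_v = 18.2×1.3 + 18.1×1.45 = 49.905 kPa.
Pore pressure: u = 9.81×(2.75 − 0) = 26.978 kPa.
Initial effective stress: σ'_0 = σ_v − u = 49.905 − 26.978 = 22.927 kPa.
Stress increase at mid-clay by the 2:1 spreading method:
Δσ = qBL/((B+z)(L+z)) = 92×1.9×1.9/((1.9+2.75)(1.9+2.75)) = 15.36 kPa
Final effective stress: σ'_f = 22.927 + 15.36 = 38.287 kPa.
σ'_f = 38.287 > σ'_p = 25.7 kPa, so the stress path crosses the preconsolidation pressure — recompression up to σ'_p, then virgin compression beyond:
S_c = H/(1+e₀)·[C_r·log₁₀(σ'_p/σ'_0) + C_c·log₁₀(σ'_f/σ'_p)]
    = 2.9/1.94 × [0.06×log₁₀(25.7/22.927) + 0.33×log₁₀(38.287/25.7)]
    = 1.4948 × [0.0029752 + 0.057129] = 0.08984 m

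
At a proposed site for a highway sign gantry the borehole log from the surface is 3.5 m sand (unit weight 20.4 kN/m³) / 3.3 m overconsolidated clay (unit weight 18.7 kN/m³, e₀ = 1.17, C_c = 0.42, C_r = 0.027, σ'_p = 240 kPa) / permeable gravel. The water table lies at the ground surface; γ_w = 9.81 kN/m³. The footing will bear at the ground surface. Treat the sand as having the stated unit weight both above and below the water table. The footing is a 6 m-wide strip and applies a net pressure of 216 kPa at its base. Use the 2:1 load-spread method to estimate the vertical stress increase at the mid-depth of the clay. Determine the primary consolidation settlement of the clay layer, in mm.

S_c ≈ 21 mm

Mid-depth of clay below the ground surface: z = 3.5 + 3.3/2 = 5.15 m.
Total vertical stress at mid-clay: σ_v = 20.4×3.5 + 18.7×1.65 = 102.25 kPa.
Pore pressure: u = 9.81×(5.15 − 0) = 50.522 kPa.
Initial effective stress: σ'_0 = σ_v − u = 102.25 − 50.522 = 51.728 kPa.
Stress increase at mid-clay by the 2:1 spreading method:
Δσ = qB/(B+z) = 216×6/(6+5.15) = 116.23 kPa
Final effective stress: σ'_f = 51.728 + 116.23 = 167.96 kPa.
σ'_f = 167.96 ≤ σ'_p = 240 kPa, so the clay remains overconsolidated and only the recompression index applies:
S_c = C_r·H/(1+e₀)·log₁₀(σ'_f/σ'_0) = 0.027×3.3/2.17×log₁₀(167.96/51.728)
    = 0.041059 × 0.51148 = 0.021 m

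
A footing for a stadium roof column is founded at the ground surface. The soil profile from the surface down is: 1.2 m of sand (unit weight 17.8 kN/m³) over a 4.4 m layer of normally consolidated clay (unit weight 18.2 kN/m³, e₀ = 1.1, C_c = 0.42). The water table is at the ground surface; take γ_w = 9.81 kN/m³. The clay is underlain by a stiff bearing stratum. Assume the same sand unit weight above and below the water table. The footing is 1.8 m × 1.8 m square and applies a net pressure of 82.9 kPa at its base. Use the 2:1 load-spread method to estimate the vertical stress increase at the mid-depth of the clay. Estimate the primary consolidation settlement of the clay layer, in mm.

S_c ≈ 116 mm

Mid-depth of clay below the ground surface: z = 1.2 + 4.4/2 = 3.4 m.
Total vertical stress at mid-clay: σ_v = 17.8×1.2 + 18.2×2.2 = 61.4 kPa.
Pore pressure: u = 9.81×(3.4 − 0) = 33.354 kPa.
Initial effective stress: σ'_0 = σ_v − u = 61.4 − 33.354 = 28.046 kPa.
Stress increase at mid-clay by the 2:1 spreading method:
Δσ = qBL/((B+z)(L+z)) = 82.9×1.8×1.8/((1.8+3.4)(1.8+3.4)) = 9.9333 kPa
Final effective stress: σ'_f = σ'_0 + Δσ = 28.046 + 9.9333 = 37.979 kPa.
Normally consolidated clay, so the full stress increment lies on the virgin compression line:
S_c = C_c·H/(1+e₀)·log₁₀(σ'_f/σ'_0) = 0.42×4.4/(1+1.1)×log₁₀(37.979/28.046)
    = 0.88 × 0.13167 = 0.1159 m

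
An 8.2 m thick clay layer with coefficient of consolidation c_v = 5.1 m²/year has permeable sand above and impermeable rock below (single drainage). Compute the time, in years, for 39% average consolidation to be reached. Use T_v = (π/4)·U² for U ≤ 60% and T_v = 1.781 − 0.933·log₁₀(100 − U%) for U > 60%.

t ≈ 1.57 years

Drainage path length: H_d = H = 8.2 m (single drainage).
U ≤ 60%: T_v = (π/4)·U² = (π/4)×0.39² = 0.11946.
t = T_v·H_d²/c_v = 0.11946×8.2²/5.1 = 1.575 years.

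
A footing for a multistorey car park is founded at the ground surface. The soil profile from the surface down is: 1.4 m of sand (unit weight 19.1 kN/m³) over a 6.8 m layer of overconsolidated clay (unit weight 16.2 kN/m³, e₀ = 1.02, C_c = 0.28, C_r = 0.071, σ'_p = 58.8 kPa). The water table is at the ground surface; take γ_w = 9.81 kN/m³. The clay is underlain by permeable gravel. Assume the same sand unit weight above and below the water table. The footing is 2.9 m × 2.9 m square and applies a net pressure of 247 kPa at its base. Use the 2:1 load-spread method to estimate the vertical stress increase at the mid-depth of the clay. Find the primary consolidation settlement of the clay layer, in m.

S_c ≈ 0.125 m

Mid-depth of clay below the ground surface: z = 1.4 + 6.8/2 = 4.8 m.
Total vertical stress at mid-clay: σ_v = 19.1×1.4 + 16.2×3.4 = 81.82 kPa.
Pore pressure: u = 9.81×(4.8 − 0) = 47.088 kPa.
Initial effective stress: σ'_0 = σ_v − u = 81.82 − 47.088 = 34.732 kPa.
Stress increase at mid-clay by the 2:1 spreading method:
Δσ = qBL/((B+z)(L+z)) = 247×2.9×2.9/((2.9+4.8)(2.9+4.8)) = 35.036 kPa
Final effective stress: σ'_f = 34.732 + 35.036 = 69.768 kPa.
σ'_f = 69.768 > σ'_p = 58.8 kPa, so the stress path crosses the preconsolidation pressure — recompression up to σ'_p, then virgin compression beyond:
S_c = H/(1+e₀)·[C_r·log₁₀(σ'_p/σ'_0) + C_c·log₁₀(σ'_f/σ'_p)]
    = 6.8/2.02 × [0.071×log₁₀(58.8/34.732) + 0.28×log₁₀(69.768/58.8)]
    = 3.3663 × [0.016234 + 0.020798] = 0.1247 m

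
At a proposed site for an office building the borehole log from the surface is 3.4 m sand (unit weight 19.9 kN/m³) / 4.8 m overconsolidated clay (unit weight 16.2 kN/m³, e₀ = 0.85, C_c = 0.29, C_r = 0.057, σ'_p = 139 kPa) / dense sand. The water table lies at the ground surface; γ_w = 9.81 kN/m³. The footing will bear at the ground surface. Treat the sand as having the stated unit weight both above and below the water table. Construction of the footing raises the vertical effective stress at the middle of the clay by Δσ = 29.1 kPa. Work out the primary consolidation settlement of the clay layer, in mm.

Mid-depth of clay below the ground surface: z = 3.4 + 4.8/2 = 5.8 m.
Total vertical stress at mid-clay: σ_v = 19.9×3.4 + 16.2×2.4 = 106.54 kPa.
Pore pressure: u = 9.81×(5.8 − 0) = 56.898 kPa.
Initial effective stress: σ'_0 = σ_v − u = 106.54 − 56.898 = 49.642 kPa.
Final effective stress: σ'_f = 49.642 + 29.1 = 78.742 kPa.
σ'_f = 78.742 ≤ σ'_p = 139 kPa, so the clay remains overconsolidated and only the recompression index applies:
S_c = C_r·H/(1+e₀)·log₁₀(σ'_f/σ'_0) = 0.057×4.8/1.85×log₁₀(78.742/49.642)
    = 0.14789 × 0.20036 = 0.02963 m

S_c ≈ 29.6 mm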